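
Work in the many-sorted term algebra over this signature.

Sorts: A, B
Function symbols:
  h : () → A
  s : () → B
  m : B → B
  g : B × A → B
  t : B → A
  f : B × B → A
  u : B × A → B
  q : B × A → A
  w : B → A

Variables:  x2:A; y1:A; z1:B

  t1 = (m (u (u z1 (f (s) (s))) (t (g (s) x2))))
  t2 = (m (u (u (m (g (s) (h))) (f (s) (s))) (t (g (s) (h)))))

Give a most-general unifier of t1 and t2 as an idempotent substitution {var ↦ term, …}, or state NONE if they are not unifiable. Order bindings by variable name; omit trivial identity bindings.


{x2 ↦ (h), z1 ↦ (m (g (s) (h)))}


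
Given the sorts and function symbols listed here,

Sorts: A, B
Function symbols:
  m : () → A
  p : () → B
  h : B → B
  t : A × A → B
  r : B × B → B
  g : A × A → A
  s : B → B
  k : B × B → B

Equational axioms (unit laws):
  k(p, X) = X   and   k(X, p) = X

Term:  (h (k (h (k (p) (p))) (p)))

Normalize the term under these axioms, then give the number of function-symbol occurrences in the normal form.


1. (h (k (h (k (p) (p))) (p)))  →  (h (h (k (p) (p))))
2. (h (h (k (p) (p))))  →  (h (h (p)))
normal form: (h (h (p)))

size = 3


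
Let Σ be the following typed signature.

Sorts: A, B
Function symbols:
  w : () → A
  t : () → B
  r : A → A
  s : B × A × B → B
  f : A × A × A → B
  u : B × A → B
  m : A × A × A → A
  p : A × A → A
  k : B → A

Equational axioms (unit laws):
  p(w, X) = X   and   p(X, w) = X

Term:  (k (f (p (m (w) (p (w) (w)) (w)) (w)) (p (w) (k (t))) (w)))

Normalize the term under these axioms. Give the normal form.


1. (k (f (p (m (w) (p (w) (w)) (w)) (w)) (p (w) (k (t))) (w)))  →  (k (f (m (w) (p (w) (w)) (w)) (p (w) (k (t))) (w)))
2. (k (f (m (w) (p (w) (w)) (w)) (p (w) (k (t))) (w)))  →  (k (f (m (w) (w) (w)) (p (w) (k (t))) (w)))
3. (k (f (m (w) (w) (w)) (p (w) (k (t))) (w)))  →  (k (f (m (w) (w) (w)) (k (t)) (w)))

normal form = (k (f (m (w) (w) (w)) (k (t)) (w)))


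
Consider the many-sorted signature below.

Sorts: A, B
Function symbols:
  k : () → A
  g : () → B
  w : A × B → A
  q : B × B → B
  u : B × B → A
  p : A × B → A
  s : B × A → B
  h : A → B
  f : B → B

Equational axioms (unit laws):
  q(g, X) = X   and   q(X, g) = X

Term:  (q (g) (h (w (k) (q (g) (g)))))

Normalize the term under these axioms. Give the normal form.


1. (q (g) (h (w (k) (q (g) (g)))))  →  (h (w (k) (q (g) (g))))
2. (h (w (k) (q (g) (g))))  →  (h (w (k) (g)))

normal form = (h (w (k) (g)))


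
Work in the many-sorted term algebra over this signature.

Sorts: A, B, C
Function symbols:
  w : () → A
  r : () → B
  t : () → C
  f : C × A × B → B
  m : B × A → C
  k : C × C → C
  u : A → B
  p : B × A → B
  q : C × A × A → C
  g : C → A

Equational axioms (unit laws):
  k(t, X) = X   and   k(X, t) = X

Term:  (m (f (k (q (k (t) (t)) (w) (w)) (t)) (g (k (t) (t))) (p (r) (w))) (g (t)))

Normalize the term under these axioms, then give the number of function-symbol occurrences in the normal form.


1. (m (f (k (q (k (t) (t)) (w) (w)) (t)) (g (k (t) (t))) (p (r) (w))) (g (t)))  →  (m (f (q (k (t) (t)) (w) (w)) (g (k (t) (t))) (p (r) (w))) (g (t)))
2. (m (f (q (k (t) (t)) (w) (w)) (g (k (t) (t))) (p (r) (w))) (g (t)))  →  (m (f (q (t) (w) (w)) (g (k (t) (t))) (p (r) (w))) (g (t)))
3. (m (f (q (t) (w) (w)) (g (k (t) (t))) (p (r) (w))) (g (t)))  →  (m (f (q (t) (w) (w)) (g (t)) (p (r) (w))) (g (t)))
normal form: (m (f (q (t) (w) (w)) (g (t)) (p (r) (w))) (g (t)))

size = 13


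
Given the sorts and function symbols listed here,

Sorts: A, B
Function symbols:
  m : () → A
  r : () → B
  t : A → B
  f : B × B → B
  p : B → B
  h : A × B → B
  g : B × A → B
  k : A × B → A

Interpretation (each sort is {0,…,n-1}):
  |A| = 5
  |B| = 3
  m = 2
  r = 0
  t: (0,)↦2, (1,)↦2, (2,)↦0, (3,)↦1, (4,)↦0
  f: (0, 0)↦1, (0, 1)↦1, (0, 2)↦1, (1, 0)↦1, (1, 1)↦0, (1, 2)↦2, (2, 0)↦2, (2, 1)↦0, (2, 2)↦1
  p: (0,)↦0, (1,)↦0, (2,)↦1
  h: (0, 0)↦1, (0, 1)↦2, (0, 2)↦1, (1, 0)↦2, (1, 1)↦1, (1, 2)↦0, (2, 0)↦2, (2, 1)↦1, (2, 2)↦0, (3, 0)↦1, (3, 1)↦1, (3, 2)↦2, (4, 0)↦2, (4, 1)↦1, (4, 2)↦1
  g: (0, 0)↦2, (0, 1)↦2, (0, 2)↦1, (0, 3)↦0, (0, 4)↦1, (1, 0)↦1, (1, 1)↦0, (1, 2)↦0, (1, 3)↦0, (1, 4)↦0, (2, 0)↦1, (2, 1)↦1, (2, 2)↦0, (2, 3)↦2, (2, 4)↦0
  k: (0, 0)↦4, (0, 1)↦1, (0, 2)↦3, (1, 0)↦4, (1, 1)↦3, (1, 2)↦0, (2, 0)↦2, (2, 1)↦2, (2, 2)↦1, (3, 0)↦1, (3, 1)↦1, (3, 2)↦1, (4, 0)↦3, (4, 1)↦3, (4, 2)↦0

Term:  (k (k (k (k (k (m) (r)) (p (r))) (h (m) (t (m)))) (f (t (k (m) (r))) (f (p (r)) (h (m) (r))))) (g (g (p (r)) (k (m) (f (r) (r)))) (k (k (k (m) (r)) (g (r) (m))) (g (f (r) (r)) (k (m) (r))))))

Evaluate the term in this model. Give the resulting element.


value = 1

  m = 2
  r = 0
  (k (m) (r)) = k(2, 0) = 2
  r = 0
  (p (r)) = p(0,) = 0
  (k (k (m) (r)) (p (r))) = k(2, 0) = 2
  m = 2
  m = 2
  (t (m)) = t(2,) = 0
  (h (m) (t (m))) = h(2, 0) = 2
  (k (k (k (m) (r)) (p (r))) (h (m) (t (m)))) = k(2, 2) = 1
  m = 2
  r = 0
  (k (m) (r)) = k(2, 0) = 2
  (t (k (m) (r))) = t(2,) = 0
  r = 0
  (p (r)) = p(0,) = 0
  m = 2
  r = 0
  (h (m) (r)) = h(2, 0) = 2
  (f (p (r)) (h (m) (r))) = f(0, 2) = 1
  (f (t (k (m) (r))) (f (p (r)) (h (m) (r)))) = f(0, 1) = 1
  (k (k (k (k (m) (r)) (p (r))) (h (m) (t (m)))) (f (t (k (m) (r))) (f (p (r)) (h (m) (r))))) = k(1, 1) = 3
  r = 0
  (p (r)) = p(0,) = 0
  m = 2
  r = 0
  r = 0
  (f (r) (r)) = f(0, 0) = 1
  (k (m) (f (r) (r))) = k(2, 1) = 2
  (g (p (r)) (k (m) (f (r) (r)))) = g(0, 2) = 1
  m = 2
  r = 0
  (k (m) (r)) = k(2, 0) = 2
  r = 0
  m = 2
  (g (r) (m)) = g(0, 2) = 1
  (k (k (m) (r)) (g (r) (m))) = k(2, 1) = 2
  r = 0
  r = 0
  (f (r) (r)) = f(0, 0) = 1
  m = 2
  r = 0
  (k (m) (r)) = k(2, 0) = 2
  (g (f (r) (r)) (k (m) (r))) = g(1, 2) = 0
  (k (k (k (m) (r)) (g (r) (m))) (g (f (r) (r)) (k (m) (r)))) = k(2, 0) = 2
  (g (g (p (r)) (k (m) (f (r) (r)))) (k (k (k (m) (r)) (g (r) (m))) (g (f (r) (r)) (k (m) (r))))) = g(1, 2) = 0
  (k (k (k (k (k (m) (r)) (p (r))) (h (m) (t (m)))) (f (t (k (m) (r))) (f (p (r)) (h (m) (r))))) (g (g (p (r)) (k (m) (f (r) (r)))) (k (k (k (m) (r)) (g (r) (m))) (g (f (r) (r)) (k (m) (r)))))) = k(3, 0) = 1


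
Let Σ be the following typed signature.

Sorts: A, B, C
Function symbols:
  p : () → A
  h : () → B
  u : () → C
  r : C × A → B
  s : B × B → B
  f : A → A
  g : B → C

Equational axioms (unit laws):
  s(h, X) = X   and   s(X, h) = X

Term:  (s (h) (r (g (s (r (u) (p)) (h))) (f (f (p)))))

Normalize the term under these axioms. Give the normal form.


1. (s (h) (r (g (s (r (u) (p)) (h))) (f (f (p)))))  →  (r (g (s (r (u) (p)) (h))) (f (f (p))))
2. (r (g (s (r (u) (p)) (h))) (f (f (p))))  →  (r (g (r (u) (p))) (f (f (p))))

normal form = (r (g (r (u) (p))) (f (f (p))))


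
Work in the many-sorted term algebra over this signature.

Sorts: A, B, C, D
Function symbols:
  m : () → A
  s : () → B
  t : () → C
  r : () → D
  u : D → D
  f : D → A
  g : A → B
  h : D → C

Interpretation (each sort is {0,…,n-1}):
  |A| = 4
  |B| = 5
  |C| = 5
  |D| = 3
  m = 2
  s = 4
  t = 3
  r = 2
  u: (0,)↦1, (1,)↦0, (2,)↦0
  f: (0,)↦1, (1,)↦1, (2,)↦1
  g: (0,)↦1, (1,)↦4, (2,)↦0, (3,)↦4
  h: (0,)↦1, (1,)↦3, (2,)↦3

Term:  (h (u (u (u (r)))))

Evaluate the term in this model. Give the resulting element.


value = 1

  r = 2
  (u (r)) = u(2,) = 0
  (u (u (r))) = u(0,) = 1
  (u (u (u (r)))) = u(1,) = 0
  (h (u (u (u (r))))) = h(0,) = 1


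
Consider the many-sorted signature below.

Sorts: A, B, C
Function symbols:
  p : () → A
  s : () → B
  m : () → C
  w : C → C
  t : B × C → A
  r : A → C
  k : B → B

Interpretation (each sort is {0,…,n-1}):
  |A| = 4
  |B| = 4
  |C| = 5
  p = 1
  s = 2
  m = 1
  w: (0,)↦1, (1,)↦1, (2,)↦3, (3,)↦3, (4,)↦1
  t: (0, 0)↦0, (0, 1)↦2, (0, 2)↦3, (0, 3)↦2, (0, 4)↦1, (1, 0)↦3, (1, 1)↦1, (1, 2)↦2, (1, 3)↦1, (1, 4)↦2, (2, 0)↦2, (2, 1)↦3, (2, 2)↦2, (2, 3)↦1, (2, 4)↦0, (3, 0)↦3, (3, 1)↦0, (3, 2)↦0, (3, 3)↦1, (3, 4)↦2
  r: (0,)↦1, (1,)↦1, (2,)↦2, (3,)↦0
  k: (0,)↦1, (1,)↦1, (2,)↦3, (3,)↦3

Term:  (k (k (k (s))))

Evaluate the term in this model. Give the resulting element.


value = 3

  s = 2
  (k (s)) = k(2,) = 3
  (k (k (s))) = k(3,) = 3
  (k (k (k (s)))) = k(3,) = 3


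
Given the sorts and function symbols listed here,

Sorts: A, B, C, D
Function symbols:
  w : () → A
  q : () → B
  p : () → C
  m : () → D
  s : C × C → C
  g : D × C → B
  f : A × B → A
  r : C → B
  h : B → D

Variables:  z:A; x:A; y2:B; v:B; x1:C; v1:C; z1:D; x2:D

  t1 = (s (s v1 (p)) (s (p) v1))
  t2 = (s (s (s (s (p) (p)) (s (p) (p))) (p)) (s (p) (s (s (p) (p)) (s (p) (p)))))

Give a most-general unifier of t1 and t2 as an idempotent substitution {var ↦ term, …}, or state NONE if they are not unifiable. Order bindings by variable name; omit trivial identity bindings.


{v1 ↦ (s (s (p) (p)) (s (p) (p)))}


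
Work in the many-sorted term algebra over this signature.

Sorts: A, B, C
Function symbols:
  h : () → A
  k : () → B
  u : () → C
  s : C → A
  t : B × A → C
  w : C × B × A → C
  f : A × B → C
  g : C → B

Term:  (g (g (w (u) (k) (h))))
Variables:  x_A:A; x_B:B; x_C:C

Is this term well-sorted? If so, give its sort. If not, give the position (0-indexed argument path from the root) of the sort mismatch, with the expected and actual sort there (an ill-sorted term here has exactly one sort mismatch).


ill-sorted at position [0]: expected C, got B

      (u) : C
      (k) : B
      (h) : A
    (w (u) (k) (h)) : C
  (g (w (u) (k) (h))) : B
(g (g (w (u) (k) (h)))) : ✗ arg 0 at [0] has sort B, expected C


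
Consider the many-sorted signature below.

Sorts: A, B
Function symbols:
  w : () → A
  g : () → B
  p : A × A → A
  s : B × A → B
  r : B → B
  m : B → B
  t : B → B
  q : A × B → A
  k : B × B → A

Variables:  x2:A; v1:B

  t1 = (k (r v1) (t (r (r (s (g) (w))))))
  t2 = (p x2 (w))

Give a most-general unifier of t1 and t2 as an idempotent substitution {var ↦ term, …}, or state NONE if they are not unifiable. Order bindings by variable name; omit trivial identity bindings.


head clash or occurs-check failure — not unifiable

NONE (not unifiable)


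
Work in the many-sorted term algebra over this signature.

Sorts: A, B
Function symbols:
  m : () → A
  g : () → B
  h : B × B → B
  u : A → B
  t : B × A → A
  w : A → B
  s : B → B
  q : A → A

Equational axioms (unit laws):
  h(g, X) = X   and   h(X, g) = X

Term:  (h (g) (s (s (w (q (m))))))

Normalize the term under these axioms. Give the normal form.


normal form = (s (s (w (q (m)))))

1. (h (g) (s (s (w (q (m))))))  →  (s (s (w (q (m)))))


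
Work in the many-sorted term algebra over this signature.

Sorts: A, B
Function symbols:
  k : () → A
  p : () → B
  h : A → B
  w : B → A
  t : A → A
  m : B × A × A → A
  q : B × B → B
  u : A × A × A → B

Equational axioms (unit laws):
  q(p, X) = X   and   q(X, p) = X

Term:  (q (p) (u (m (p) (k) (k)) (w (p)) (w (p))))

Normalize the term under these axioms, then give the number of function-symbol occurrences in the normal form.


1. (q (p) (u (m (p) (k) (k)) (w (p)) (w (p))))  →  (u (m (p) (k) (k)) (w (p)) (w (p)))
normal form: (u (m (p) (k) (k)) (w (p)) (w (p)))

size = 9


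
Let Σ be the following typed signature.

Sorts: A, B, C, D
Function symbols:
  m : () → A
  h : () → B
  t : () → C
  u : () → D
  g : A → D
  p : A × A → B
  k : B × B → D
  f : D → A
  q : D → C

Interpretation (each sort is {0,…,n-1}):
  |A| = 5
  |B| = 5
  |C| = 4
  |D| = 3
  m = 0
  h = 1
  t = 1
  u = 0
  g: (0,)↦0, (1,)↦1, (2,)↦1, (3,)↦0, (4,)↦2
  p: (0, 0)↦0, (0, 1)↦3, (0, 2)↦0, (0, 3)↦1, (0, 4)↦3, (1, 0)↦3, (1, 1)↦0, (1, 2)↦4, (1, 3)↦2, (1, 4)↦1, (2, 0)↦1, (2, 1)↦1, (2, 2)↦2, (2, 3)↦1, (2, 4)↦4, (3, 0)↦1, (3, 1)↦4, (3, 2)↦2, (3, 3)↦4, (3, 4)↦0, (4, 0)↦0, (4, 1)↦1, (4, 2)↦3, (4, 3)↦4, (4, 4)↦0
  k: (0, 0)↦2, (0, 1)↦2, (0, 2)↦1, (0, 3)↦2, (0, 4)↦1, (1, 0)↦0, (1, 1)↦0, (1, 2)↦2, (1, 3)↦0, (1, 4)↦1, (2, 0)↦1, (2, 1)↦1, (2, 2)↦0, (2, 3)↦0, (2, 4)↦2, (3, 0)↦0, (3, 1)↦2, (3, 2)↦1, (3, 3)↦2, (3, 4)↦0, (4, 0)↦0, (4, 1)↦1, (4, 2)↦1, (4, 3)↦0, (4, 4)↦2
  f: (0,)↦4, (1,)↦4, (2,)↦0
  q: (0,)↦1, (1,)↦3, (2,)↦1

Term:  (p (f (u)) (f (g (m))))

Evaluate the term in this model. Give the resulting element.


value = 0

  u = 0
  (f (u)) = f(0,) = 4
  m = 0
  (g (m)) = g(0,) = 0
  (f (g (m))) = f(0,) = 4
  (p (f (u)) (f (g (m)))) = p(4, 4) = 0


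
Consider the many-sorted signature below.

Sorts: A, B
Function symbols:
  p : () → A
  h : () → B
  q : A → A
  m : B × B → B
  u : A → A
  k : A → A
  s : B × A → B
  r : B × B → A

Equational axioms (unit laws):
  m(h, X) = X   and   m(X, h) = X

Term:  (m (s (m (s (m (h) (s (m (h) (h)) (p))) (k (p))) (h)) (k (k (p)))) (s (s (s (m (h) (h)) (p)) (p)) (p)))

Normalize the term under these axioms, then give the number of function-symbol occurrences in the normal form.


1. (m (s (m (s (m (h) (s (m (h) (h)) (p))) (k (p))) (h)) (k (k (p)))) (s (s (s (m (h) (h)) (p)) (p)) (p)))  →  (m (s (s (m (h) (s (m (h) (h)) (p))) (k (p))) (k (k (p)))) (s (s (s (m (h) (h)) (p)) (p)) (p)))
2. (m (s (s (m (h) (s (m (h) (h)) (p))) (k (p))) (k (k (p)))) (s (s (s (m (h) (h)) (p)) (p)) (p)))  →  (m (s (s (s (m (h) (h)) (p)) (k (p))) (k (k (p)))) (s (s (s (m (h) (h)) (p)) (p)) (p)))
3. (m (s (s (s (m (h) (h)) (p)) (k (p))) (k (k (p)))) (s (s (s (m (h) (h)) (p)) (p)) (p)))  →  (m (s (s (s (h) (p)) (k (p))) (k (k (p)))) (s (s (s (m (h) (h)) (p)) (p)) (p)))
4. (m (s (s (s (h) (p)) (k (p))) (k (k (p)))) (s (s (s (m (h) (h)) (p)) (p)) (p)))  →  (m (s (s (s (h) (p)) (k (p))) (k (k (p)))) (s (s (s (h) (p)) (p)) (p)))
normal form: (m (s (s (s (h) (p)) (k (p))) (k (k (p)))) (s (s (s (h) (p)) (p)) (p)))

size = 18


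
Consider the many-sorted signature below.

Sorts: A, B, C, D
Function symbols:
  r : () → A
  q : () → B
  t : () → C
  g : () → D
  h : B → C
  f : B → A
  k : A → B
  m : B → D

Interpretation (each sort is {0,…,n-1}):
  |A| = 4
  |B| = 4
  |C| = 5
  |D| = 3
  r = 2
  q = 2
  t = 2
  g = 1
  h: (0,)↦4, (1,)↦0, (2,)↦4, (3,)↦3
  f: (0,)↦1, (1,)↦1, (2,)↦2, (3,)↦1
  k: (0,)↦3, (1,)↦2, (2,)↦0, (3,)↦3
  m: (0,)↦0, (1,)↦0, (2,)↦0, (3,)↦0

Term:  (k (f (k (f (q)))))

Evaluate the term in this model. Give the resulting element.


value = 2

  q = 2
  (f (q)) = f(2,) = 2
  (k (f (q))) = k(2,) = 0
  (f (k (f (q)))) = f(0,) = 1
  (k (f (k (f (q))))) = k(1,) = 2


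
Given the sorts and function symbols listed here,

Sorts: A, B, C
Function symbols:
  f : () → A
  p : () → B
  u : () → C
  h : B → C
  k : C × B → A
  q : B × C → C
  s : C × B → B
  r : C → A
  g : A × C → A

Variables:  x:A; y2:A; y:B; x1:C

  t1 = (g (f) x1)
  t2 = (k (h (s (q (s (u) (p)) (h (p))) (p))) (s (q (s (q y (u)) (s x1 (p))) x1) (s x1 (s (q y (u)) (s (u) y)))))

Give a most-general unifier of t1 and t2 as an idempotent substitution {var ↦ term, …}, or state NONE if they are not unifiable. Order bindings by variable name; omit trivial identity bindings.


head clash or occurs-check failure — not unifiable

NONE (not unifiable)


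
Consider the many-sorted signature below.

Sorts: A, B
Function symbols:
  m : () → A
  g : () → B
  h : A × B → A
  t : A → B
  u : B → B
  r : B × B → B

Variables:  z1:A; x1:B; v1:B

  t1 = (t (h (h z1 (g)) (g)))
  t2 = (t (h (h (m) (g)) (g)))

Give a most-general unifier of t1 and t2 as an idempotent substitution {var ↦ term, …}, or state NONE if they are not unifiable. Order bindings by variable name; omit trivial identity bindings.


{z1 ↦ (m)}


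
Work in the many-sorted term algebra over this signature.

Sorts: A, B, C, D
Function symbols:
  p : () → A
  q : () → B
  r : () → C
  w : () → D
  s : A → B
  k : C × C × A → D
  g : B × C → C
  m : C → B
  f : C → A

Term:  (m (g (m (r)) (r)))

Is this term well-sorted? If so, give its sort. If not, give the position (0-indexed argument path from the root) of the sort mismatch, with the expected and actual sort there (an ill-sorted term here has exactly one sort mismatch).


well-sorted; sort = B

      (r) : C
    (m (r)) : B
    (r) : C
  (g (m (r)) (r)) : C
(m (g (m (r)) (r))) : B


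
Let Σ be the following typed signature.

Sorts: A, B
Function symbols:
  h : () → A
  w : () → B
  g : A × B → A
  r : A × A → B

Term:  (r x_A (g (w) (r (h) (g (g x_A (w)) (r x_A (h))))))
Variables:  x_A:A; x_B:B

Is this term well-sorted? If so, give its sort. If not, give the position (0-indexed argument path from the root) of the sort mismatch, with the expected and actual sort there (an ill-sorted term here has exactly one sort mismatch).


  x_A : A
    (w) : B
      (h) : A
          x_A : A
          (w) : B
        (g x_A (w)) : A
          x_A : A
          (h) : A
        (r x_A (h)) : B
      (g (g x_A (w)) (r x_A (h))) : A
    (r (h) (g (g x_A (w)) (r x_A (h)))) : B
  (g (w) (r (h) (g (g x_A (w)) (r x_A (h))))) : ✗ arg 0 at [1, 0] has sort B, expected A

ill-sorted at position [1, 0]: expected A, got B


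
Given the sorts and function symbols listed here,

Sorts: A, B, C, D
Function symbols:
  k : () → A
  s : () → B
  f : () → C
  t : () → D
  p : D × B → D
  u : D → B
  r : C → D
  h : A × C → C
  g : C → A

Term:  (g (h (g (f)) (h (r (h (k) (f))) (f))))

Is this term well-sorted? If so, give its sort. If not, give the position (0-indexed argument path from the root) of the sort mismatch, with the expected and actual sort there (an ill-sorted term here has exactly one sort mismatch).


ill-sorted at position [0, 1, 0]: expected A, got D

      (f) : C
    (g (f)) : A
          (k) : A
          (f) : C
        (h (k) (f)) : C
      (r (h (k) (f))) : D
      (f) : C
    (h (r (h (k) (f))) (f)) : ✗ arg 0 at [0, 1, 0] has sort D, expected A


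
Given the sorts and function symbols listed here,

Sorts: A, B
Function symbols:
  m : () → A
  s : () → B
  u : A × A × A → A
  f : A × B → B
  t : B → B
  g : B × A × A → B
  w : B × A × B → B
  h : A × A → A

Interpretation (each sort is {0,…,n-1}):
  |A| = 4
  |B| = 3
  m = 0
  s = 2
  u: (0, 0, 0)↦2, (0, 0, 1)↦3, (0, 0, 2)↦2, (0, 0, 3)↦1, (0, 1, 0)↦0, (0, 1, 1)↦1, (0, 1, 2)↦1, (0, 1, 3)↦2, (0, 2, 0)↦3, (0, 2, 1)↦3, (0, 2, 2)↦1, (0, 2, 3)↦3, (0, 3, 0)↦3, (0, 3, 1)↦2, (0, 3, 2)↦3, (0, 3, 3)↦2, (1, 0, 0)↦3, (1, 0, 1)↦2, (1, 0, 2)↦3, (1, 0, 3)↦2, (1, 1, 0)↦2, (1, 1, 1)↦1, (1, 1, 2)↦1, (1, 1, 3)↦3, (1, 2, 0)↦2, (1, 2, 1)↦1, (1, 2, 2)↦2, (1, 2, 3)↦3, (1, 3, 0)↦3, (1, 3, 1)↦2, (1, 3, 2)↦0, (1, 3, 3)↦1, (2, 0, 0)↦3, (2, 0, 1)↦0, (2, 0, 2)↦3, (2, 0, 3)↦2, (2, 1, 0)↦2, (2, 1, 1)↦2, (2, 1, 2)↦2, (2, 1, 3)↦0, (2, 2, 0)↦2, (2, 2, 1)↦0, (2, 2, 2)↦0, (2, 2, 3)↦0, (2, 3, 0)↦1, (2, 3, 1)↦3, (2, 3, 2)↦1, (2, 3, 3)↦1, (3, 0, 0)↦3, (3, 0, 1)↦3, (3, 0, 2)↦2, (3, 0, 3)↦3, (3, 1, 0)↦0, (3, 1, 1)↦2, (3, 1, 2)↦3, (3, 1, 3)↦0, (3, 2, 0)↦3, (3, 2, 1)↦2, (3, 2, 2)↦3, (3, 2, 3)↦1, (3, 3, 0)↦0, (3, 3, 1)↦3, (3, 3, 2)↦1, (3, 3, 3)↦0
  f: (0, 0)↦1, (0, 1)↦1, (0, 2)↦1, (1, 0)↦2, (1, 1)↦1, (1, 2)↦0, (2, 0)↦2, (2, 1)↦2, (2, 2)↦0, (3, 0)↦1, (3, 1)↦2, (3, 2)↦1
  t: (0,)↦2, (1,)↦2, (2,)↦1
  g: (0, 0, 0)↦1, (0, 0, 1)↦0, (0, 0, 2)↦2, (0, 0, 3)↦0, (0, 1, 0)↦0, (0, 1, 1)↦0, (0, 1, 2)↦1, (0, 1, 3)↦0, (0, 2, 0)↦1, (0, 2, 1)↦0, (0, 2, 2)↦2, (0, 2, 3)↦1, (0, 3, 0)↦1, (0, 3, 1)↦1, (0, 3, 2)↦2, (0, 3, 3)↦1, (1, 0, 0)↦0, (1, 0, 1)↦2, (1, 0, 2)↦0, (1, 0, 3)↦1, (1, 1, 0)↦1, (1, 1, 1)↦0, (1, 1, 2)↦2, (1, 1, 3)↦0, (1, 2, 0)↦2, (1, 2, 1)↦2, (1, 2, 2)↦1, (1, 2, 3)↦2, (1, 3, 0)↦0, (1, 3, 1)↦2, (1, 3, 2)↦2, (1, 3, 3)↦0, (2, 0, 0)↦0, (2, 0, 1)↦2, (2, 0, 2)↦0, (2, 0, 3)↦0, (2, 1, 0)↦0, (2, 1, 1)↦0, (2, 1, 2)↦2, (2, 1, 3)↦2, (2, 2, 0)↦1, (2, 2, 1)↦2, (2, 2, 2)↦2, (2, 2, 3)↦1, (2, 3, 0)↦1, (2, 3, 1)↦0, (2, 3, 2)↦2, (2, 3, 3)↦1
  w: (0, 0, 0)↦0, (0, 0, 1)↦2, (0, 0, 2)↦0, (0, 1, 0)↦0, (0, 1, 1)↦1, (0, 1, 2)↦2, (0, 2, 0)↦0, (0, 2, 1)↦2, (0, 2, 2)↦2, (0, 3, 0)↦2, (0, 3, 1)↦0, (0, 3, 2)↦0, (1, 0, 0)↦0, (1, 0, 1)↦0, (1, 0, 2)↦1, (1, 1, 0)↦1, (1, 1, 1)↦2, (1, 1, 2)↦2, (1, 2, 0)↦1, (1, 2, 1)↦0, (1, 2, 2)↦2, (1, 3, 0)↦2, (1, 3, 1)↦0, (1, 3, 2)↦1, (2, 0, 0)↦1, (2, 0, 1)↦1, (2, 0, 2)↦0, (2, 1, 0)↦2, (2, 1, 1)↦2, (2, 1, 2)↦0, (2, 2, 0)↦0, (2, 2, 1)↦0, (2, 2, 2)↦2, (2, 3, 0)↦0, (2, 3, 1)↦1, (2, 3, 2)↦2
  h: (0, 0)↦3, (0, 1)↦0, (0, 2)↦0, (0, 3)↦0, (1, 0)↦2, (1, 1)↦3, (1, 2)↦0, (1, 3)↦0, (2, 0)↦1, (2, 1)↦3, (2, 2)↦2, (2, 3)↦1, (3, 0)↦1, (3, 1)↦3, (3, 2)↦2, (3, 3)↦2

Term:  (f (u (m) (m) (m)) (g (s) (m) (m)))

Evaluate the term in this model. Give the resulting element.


  m = 0
  m = 0
  m = 0
  (u (m) (m) (m)) = u(0, 0, 0) = 2
  s = 2
  m = 0
  m = 0
  (g (s) (m) (m)) = g(2, 0, 0) = 0
  (f (u (m) (m) (m)) (g (s) (m) (m))) = f(2, 0) = 2

value = 2


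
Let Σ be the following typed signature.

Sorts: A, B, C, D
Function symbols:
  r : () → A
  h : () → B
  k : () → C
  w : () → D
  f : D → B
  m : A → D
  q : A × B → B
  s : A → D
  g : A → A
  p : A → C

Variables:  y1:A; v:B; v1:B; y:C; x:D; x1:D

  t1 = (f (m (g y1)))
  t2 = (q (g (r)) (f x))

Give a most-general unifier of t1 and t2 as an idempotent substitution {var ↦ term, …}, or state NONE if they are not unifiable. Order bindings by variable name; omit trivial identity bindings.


NONE (not unifiable)

head clash or occurs-check failure — not unifiable


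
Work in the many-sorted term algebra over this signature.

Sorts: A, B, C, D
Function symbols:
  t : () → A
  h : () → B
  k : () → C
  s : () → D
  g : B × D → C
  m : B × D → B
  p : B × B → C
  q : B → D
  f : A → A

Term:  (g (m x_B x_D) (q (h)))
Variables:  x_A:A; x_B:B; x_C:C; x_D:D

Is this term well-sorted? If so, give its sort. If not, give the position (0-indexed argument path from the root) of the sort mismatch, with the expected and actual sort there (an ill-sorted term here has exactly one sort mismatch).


well-sorted; sort = C

    x_B : B
    x_D : D
  (m x_B x_D) : B
    (h) : B
  (q (h)) : D
(g (m x_B x_D) (q (h))) : C


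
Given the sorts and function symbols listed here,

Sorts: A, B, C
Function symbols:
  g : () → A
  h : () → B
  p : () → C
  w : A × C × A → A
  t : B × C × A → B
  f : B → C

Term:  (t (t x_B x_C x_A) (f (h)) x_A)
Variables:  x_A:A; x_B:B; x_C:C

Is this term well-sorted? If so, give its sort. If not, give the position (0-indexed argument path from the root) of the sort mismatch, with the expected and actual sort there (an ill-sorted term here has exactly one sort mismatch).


    x_B : B
    x_C : C
    x_A : A
  (t x_B x_C x_A) : B
    (h) : B
  (f (h)) : C
  x_A : A
(t (t x_B x_C x_A) (f (h)) x_A) : B

well-sorted; sort = B


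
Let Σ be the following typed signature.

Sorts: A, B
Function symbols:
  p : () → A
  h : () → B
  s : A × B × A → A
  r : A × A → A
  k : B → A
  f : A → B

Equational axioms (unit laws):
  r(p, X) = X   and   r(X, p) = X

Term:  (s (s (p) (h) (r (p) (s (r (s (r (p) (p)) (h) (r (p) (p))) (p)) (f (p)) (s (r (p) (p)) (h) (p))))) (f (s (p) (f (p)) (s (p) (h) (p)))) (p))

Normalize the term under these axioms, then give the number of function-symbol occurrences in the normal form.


size = 25

1. (s (s (p) (h) (r (p) (s (r (s (r (p) (p)) (h) (r (p) (p))) (p)) (f (p)) (s (r (p) (p)) (h) (p))))) (f (s (p) (f (p)) (s (p) (h) (p)))) (p))  →  (s (s (p) (h) (s (r (s (r (p) (p)) (h) (r (p) (p))) (p)) (f (p)) (s (r (p) (p)) (h) (p)))) (f (s (p) (f (p)) (s (p) (h) (p)))) (p))
2. (s (s (p) (h) (s (r (s (r (p) (p)) (h) (r (p) (p))) (p)) (f (p)) (s (r (p) (p)) (h) (p)))) (f (s (p) (f (p)) (s (p) (h) (p)))) (p))  →  (s (s (p) (h) (s (s (r (p) (p)) (h) (r (p) (p))) (f (p)) (s (r (p) (p)) (h) (p)))) (f (s (p) (f (p)) (s (p) (h) (p)))) (p))
3. (s (s (p) (h) (s (s (r (p) (p)) (h) (r (p) (p))) (f (p)) (s (r (p) (p)) (h) (p)))) (f (s (p) (f (p)) (s (p) (h) (p)))) (p))  →  (s (s (p) (h) (s (s (p) (h) (r (p) (p))) (f (p)) (s (r (p) (p)) (h) (p)))) (f (s (p) (f (p)) (s (p) (h) (p)))) (p))
4. (s (s (p) (h) (s (s (p) (h) (r (p) (p))) (f (p)) (s (r (p) (p)) (h) (p)))) (f (s (p) (f (p)) (s (p) (h) (p)))) (p))  →  (s (s (p) (h) (s (s (p) (h) (p)) (f (p)) (s (r (p) (p)) (h) (p)))) (f (s (p) (f (p)) (s (p) (h) (p)))) (p))
5. (s (s (p) (h) (s (s (p) (h) (p)) (f (p)) (s (r (p) (p)) (h) (p)))) (f (s (p) (f (p)) (s (p) (h) (p)))) (p))  →  (s (s (p) (h) (s (s (p) (h) (p)) (f (p)) (s (p) (h) (p)))) (f (s (p) (f (p)) (s (p) (h) (p)))) (p))
normal form: (s (s (p) (h) (s (s (p) (h) (p)) (f (p)) (s (p) (h) (p)))) (f (s (p) (f (p)) (s (p) (h) (p)))) (p))


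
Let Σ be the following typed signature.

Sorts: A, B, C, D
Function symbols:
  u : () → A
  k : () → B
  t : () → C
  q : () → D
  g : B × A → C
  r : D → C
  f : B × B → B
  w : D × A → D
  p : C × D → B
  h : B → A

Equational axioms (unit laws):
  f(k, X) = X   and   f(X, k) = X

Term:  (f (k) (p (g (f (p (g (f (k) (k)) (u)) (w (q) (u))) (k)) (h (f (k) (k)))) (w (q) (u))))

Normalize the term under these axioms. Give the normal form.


1. (f (k) (p (g (f (p (g (f (k) (k)) (u)) (w (q) (u))) (k)) (h (f (k) (k)))) (w (q) (u))))  →  (p (g (f (p (g (f (k) (k)) (u)) (w (q) (u))) (k)) (h (f (k) (k)))) (w (q) (u)))
2. (p (g (f (p (g (f (k) (k)) (u)) (w (q) (u))) (k)) (h (f (k) (k)))) (w (q) (u)))  →  (p (g (p (g (f (k) (k)) (u)) (w (q) (u))) (h (f (k) (k)))) (w (q) (u)))
3. (p (g (p (g (f (k) (k)) (u)) (w (q) (u))) (h (f (k) (k)))) (w (q) (u)))  →  (p (g (p (g (k) (u)) (w (q) (u))) (h (f (k) (k)))) (w (q) (u)))
4. (p (g (p (g (k) (u)) (w (q) (u))) (h (f (k) (k)))) (w (q) (u)))  →  (p (g (p (g (k) (u)) (w (q) (u))) (h (k))) (w (q) (u)))

normal form = (p (g (p (g (k) (u)) (w (q) (u))) (h (k))) (w (q) (u)))


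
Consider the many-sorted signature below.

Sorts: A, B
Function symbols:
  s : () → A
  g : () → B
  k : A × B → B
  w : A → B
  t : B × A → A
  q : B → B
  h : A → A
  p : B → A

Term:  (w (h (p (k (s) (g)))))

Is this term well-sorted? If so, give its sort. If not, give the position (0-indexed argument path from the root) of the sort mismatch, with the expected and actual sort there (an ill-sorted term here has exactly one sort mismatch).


well-sorted; sort = B

        (s) : A
        (g) : B
      (k (s) (g)) : B
    (p (k (s) (g))) : A
  (h (p (k (s) (g)))) : A
(w (h (p (k (s) (g))))) : B


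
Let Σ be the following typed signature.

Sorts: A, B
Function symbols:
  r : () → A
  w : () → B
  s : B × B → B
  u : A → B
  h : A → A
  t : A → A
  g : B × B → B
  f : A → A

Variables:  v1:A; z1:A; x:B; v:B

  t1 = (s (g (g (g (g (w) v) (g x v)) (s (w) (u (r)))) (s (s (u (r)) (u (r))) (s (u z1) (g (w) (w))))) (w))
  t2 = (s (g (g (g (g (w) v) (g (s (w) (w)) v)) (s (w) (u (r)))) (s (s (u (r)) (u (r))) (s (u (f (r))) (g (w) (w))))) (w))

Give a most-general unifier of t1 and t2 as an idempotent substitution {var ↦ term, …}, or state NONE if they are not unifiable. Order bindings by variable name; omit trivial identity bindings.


{x ↦ (s (w) (w)), z1 ↦ (f (r))}


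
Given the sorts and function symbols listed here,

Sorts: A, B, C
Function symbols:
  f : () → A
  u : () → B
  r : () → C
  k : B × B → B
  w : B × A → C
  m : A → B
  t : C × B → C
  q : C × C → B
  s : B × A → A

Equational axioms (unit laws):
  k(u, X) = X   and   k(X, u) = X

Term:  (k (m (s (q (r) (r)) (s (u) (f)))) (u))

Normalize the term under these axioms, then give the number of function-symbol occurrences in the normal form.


size = 8

1. (k (m (s (q (r) (r)) (s (u) (f)))) (u))  →  (m (s (q (r) (r)) (s (u) (f))))
normal form: (m (s (q (r) (r)) (s (u) (f))))


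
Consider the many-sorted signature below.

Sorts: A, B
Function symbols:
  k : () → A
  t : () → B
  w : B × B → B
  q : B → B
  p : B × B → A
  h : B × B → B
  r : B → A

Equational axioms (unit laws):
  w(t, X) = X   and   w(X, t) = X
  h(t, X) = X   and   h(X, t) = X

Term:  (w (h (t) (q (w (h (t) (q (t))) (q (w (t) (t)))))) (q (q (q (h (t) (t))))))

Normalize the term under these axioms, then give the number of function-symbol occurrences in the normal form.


1. (w (h (t) (q (w (h (t) (q (t))) (q (w (t) (t)))))) (q (q (q (h (t) (t))))))  →  (w (q (w (h (t) (q (t))) (q (w (t) (t))))) (q (q (q (h (t) (t))))))
2. (w (q (w (h (t) (q (t))) (q (w (t) (t))))) (q (q (q (h (t) (t))))))  →  (w (q (w (q (t)) (q (w (t) (t))))) (q (q (q (h (t) (t))))))
3. (w (q (w (q (t)) (q (w (t) (t))))) (q (q (q (h (t) (t))))))  →  (w (q (w (q (t)) (q (t)))) (q (q (q (h (t) (t))))))
4. (w (q (w (q (t)) (q (t)))) (q (q (q (h (t) (t))))))  →  (w (q (w (q (t)) (q (t)))) (q (q (q (t)))))
normal form: (w (q (w (q (t)) (q (t)))) (q (q (q (t)))))

size = 11


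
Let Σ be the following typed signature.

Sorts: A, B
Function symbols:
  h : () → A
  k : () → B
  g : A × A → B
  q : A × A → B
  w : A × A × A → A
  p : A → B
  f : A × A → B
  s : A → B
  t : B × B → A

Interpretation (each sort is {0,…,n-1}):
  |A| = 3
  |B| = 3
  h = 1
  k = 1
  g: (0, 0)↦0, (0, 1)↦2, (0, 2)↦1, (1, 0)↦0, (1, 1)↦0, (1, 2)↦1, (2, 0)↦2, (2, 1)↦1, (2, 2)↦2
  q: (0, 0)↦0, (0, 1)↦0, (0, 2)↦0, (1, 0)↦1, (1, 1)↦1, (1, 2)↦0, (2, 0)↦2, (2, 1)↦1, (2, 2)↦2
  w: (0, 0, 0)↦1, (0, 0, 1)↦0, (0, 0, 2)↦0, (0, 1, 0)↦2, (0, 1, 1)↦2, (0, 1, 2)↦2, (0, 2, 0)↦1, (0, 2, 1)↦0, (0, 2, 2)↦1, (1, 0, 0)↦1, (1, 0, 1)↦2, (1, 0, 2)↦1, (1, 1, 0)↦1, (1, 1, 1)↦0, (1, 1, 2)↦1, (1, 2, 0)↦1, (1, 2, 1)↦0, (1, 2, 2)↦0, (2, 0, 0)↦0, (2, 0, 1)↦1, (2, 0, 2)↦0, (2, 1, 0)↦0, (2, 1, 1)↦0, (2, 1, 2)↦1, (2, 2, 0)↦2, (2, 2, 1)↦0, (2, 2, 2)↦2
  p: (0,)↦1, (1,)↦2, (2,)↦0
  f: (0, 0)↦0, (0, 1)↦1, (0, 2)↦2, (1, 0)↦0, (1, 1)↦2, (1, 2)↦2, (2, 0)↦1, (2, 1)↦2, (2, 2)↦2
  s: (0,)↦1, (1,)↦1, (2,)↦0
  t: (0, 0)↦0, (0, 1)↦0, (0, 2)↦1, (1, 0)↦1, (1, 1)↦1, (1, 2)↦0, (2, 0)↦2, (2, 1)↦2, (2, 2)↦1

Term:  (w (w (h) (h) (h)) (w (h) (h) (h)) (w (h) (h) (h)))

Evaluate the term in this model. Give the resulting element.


  h = 1
  h = 1
  h = 1
  (w (h) (h) (h)) = w(1, 1, 1) = 0
  h = 1
  h = 1
  h = 1
  (w (h) (h) (h)) = w(1, 1, 1) = 0
  h = 1
  h = 1
  h = 1
  (w (h) (h) (h)) = w(1, 1, 1) = 0
  (w (w (h) (h) (h)) (w (h) (h) (h)) (w (h) (h) (h))) = w(0, 0, 0) = 1

value = 1


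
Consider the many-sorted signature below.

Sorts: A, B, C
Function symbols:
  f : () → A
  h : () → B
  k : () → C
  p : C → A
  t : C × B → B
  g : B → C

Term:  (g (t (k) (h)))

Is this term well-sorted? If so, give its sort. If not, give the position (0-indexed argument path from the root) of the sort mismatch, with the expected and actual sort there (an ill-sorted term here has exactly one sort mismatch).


    (k) : C
    (h) : B
  (t (k) (h)) : B
(g (t (k) (h))) : C

well-sorted; sort = C


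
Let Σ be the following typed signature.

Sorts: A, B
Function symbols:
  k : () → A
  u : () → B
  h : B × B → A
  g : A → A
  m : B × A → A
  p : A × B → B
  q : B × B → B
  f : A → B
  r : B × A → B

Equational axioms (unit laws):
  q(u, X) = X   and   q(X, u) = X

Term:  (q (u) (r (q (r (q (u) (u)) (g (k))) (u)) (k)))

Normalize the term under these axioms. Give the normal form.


1. (q (u) (r (q (r (q (u) (u)) (g (k))) (u)) (k)))  →  (r (q (r (q (u) (u)) (g (k))) (u)) (k))
2. (r (q (r (q (u) (u)) (g (k))) (u)) (k))  →  (r (r (q (u) (u)) (g (k))) (k))
3. (r (r (q (u) (u)) (g (k))) (k))  →  (r (r (u) (g (k))) (k))

normal form = (r (r (u) (g (k))) (k))


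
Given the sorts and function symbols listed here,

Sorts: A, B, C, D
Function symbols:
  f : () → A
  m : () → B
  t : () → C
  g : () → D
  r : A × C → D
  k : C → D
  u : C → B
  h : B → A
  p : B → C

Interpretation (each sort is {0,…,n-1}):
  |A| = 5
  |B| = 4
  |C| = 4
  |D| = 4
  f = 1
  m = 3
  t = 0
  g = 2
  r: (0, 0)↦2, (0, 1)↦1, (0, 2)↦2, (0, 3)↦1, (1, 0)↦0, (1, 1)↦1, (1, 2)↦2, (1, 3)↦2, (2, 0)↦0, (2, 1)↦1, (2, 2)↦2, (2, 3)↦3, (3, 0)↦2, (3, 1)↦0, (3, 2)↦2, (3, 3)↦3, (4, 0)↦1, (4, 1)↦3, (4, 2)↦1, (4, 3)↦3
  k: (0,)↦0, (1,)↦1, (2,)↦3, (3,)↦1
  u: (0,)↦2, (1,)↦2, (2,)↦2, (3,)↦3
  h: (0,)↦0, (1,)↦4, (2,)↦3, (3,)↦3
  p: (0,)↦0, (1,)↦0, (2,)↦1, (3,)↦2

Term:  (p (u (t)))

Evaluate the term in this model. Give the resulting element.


  t = 0
  (u (t)) = u(0,) = 2
  (p (u (t))) = p(2,) = 1

value = 1


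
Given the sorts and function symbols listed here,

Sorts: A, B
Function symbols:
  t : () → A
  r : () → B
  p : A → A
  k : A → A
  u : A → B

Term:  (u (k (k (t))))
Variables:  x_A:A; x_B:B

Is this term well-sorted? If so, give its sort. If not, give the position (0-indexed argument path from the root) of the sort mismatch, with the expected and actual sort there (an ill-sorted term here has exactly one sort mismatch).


      (t) : A
    (k (t)) : A
  (k (k (t))) : A
(u (k (k (t)))) : B

well-sorted; sort = B


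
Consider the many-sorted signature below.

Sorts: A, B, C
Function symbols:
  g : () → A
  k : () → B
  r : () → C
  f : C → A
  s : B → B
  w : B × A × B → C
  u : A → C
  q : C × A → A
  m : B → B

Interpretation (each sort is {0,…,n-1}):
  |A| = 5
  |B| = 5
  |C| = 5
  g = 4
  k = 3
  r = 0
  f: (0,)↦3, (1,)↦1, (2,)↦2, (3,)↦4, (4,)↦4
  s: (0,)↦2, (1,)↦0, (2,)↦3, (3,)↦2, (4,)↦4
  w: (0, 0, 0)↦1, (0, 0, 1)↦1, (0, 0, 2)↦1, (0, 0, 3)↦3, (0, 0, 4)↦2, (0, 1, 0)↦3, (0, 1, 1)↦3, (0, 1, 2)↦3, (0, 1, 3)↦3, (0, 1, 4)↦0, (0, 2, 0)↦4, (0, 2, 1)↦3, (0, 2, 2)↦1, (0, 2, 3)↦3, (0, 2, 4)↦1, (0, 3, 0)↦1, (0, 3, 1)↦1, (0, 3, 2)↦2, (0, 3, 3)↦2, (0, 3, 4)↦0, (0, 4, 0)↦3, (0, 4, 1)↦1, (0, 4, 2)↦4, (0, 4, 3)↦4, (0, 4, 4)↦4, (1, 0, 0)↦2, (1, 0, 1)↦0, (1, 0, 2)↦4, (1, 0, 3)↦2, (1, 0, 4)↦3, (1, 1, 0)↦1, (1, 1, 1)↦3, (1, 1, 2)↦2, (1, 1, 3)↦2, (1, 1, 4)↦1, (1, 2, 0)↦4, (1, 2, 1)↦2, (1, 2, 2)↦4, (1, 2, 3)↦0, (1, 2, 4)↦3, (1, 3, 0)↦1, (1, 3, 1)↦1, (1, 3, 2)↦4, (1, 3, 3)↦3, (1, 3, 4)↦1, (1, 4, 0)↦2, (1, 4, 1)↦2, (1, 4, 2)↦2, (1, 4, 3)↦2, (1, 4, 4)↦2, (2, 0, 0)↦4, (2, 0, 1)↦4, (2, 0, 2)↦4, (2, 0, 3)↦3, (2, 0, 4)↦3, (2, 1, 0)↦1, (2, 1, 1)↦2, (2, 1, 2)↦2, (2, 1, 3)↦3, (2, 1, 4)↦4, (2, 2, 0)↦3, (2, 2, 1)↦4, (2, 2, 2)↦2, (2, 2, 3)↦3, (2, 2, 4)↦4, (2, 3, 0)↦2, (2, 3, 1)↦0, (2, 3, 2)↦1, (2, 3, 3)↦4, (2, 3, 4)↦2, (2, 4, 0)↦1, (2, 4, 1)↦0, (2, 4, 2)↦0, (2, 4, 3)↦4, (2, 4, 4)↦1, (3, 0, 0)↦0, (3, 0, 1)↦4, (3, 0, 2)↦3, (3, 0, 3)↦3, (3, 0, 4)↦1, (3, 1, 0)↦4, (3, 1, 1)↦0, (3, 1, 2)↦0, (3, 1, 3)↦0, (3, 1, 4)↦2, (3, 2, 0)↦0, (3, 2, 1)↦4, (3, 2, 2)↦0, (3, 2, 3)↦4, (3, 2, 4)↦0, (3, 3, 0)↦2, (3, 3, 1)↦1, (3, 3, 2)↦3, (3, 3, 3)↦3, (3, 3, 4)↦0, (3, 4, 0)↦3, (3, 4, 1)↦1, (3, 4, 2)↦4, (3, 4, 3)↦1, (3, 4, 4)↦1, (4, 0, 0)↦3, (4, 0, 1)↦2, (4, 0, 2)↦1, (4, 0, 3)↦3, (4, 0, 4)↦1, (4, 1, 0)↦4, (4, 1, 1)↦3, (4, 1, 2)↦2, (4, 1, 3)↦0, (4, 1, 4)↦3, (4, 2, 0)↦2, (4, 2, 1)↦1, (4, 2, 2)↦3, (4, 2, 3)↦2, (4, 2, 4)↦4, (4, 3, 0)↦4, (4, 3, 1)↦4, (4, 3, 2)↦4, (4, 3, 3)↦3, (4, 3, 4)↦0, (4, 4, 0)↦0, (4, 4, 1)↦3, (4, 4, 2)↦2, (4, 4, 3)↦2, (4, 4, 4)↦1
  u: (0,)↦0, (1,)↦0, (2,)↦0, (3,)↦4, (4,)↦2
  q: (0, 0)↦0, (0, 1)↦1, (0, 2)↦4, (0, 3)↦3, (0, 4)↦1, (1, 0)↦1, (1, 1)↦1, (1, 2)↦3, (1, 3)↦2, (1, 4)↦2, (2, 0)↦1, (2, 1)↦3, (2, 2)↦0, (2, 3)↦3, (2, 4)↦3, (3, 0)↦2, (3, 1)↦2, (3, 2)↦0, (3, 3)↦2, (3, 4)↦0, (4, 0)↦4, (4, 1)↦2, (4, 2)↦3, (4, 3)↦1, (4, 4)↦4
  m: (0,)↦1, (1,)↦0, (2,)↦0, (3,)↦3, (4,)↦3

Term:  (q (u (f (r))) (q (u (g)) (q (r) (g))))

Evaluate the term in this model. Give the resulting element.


value = 1

  r = 0
  (f (r)) = f(0,) = 3
  (u (f (r))) = u(3,) = 4
  g = 4
  (u (g)) = u(4,) = 2
  r = 0
  g = 4
  (q (r) (g)) = q(0, 4) = 1
  (q (u (g)) (q (r) (g))) = q(2, 1) = 3
  (q (u (f (r))) (q (u (g)) (q (r) (g)))) = q(4, 3) = 1


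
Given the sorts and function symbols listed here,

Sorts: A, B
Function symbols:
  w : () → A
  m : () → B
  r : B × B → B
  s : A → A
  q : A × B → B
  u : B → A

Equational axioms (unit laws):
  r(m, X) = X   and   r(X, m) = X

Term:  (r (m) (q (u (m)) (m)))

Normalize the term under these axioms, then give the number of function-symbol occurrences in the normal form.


1. (r (m) (q (u (m)) (m)))  →  (q (u (m)) (m))
normal form: (q (u (m)) (m))

size = 4


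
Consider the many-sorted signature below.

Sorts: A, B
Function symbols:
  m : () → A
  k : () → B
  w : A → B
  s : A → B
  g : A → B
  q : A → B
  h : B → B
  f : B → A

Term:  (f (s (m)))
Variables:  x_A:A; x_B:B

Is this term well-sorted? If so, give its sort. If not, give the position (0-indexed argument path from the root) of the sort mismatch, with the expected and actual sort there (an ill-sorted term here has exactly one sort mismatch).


    (m) : A
  (s (m)) : B
(f (s (m))) : A

well-sorted; sort = A


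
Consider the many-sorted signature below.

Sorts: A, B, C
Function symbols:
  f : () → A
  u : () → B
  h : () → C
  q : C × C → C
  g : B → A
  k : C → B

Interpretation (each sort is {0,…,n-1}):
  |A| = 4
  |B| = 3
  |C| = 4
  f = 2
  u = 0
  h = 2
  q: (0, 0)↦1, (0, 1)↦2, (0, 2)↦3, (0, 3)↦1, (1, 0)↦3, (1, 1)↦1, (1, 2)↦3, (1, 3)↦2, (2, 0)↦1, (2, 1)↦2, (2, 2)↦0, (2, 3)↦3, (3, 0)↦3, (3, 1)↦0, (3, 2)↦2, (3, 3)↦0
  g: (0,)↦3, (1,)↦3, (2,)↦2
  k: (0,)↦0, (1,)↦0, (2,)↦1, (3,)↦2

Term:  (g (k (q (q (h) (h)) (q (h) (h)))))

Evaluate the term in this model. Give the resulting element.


value = 3

  h = 2
  h = 2
  (q (h) (h)) = q(2, 2) = 0
  h = 2
  h = 2
  (q (h) (h)) = q(2, 2) = 0
  (q (q (h) (h)) (q (h) (h))) = q(0, 0) = 1
  (k (q (q (h) (h)) (q (h) (h)))) = k(1,) = 0
  (g (k (q (q (h) (h)) (q (h) (h))))) = g(0,) = 3


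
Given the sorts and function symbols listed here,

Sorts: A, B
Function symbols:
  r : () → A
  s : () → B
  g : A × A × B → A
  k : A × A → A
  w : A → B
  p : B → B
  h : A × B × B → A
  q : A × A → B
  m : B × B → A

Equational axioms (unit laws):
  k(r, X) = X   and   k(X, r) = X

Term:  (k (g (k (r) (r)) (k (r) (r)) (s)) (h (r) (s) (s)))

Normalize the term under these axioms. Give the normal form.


1. (k (g (k (r) (r)) (k (r) (r)) (s)) (h (r) (s) (s)))  →  (k (g (r) (k (r) (r)) (s)) (h (r) (s) (s)))
2. (k (g (r) (k (r) (r)) (s)) (h (r) (s) (s)))  →  (k (g (r) (r) (s)) (h (r) (s) (s)))

normal form = (k (g (r) (r) (s)) (h (r) (s) (s)))


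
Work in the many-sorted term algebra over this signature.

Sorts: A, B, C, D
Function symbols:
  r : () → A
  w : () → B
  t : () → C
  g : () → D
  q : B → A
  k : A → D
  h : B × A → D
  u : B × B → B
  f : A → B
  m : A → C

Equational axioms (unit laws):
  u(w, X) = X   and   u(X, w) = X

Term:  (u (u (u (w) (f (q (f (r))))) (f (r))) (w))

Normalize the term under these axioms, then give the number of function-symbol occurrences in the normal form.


1. (u (u (u (w) (f (q (f (r))))) (f (r))) (w))  →  (u (u (w) (f (q (f (r))))) (f (r)))
2. (u (u (w) (f (q (f (r))))) (f (r)))  →  (u (f (q (f (r)))) (f (r)))
normal form: (u (f (q (f (r)))) (f (r)))

size = 7


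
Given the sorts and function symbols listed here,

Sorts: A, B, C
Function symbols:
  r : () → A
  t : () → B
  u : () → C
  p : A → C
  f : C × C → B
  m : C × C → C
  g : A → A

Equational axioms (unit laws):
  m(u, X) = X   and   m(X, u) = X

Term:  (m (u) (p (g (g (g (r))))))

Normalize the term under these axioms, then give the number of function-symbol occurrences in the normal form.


1. (m (u) (p (g (g (g (r))))))  →  (p (g (g (g (r)))))
normal form: (p (g (g (g (r)))))

size = 5
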